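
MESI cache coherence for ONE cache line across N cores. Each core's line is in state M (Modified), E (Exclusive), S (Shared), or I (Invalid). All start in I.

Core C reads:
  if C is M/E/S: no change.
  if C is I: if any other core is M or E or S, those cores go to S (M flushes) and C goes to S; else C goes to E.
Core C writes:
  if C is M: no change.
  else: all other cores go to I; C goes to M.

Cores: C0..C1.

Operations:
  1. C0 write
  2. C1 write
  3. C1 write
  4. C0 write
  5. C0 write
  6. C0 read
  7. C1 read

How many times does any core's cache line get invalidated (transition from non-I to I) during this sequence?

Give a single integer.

Op 1: C0 write [C0 write: invalidate none -> C0=M] -> [M,I] (invalidations this op: 0; running total: 0)
Op 2: C1 write [C1 write: invalidate ['C0=M'] -> C1=M] -> [I,M] (invalidations this op: 1; running total: 1)
Op 3: C1 write [C1 write: already M (modified), no change] -> [I,M] (invalidations this op: 0; running total: 1)
Op 4: C0 write [C0 write: invalidate ['C1=M'] -> C0=M] -> [M,I] (invalidations this op: 1; running total: 2)
Op 5: C0 write [C0 write: already M (modified), no change] -> [M,I] (invalidations this op: 0; running total: 2)
Op 6: C0 read [C0 read: already in M, no change] -> [M,I] (invalidations this op: 0; running total: 2)
Op 7: C1 read [C1 read from I: others=['C0=M'] -> C1=S, others downsized to S] -> [S,S] (invalidations this op: 0; running total: 2)

Answer: 2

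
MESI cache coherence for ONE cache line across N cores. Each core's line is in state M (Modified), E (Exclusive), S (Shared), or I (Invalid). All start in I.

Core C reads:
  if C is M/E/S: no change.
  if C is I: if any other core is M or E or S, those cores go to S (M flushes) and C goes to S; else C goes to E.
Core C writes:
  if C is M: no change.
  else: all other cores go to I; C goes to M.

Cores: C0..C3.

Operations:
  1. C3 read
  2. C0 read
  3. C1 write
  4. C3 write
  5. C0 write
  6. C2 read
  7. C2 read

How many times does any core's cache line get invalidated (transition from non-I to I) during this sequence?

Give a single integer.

Op 1: C3 read [C3 read from I: no other sharers -> C3=E (exclusive)] -> [I,I,I,E] (invalidations this op: 0; running total: 0)
Op 2: C0 read [C0 read from I: others=['C3=E'] -> C0=S, others downsized to S] -> [S,I,I,S] (invalidations this op: 0; running total: 0)
Op 3: C1 write [C1 write: invalidate ['C0=S', 'C3=S'] -> C1=M] -> [I,M,I,I] (invalidations this op: 2; running total: 2)
Op 4: C3 write [C3 write: invalidate ['C1=M'] -> C3=M] -> [I,I,I,M] (invalidations this op: 1; running total: 3)
Op 5: C0 write [C0 write: invalidate ['C3=M'] -> C0=M] -> [M,I,I,I] (invalidations this op: 1; running total: 4)
Op 6: C2 read [C2 read from I: others=['C0=M'] -> C2=S, others downsized to S] -> [S,I,S,I] (invalidations this op: 0; running total: 4)
Op 7: C2 read [C2 read: already in S, no change] -> [S,I,S,I] (invalidations this op: 0; running total: 4)

Answer: 4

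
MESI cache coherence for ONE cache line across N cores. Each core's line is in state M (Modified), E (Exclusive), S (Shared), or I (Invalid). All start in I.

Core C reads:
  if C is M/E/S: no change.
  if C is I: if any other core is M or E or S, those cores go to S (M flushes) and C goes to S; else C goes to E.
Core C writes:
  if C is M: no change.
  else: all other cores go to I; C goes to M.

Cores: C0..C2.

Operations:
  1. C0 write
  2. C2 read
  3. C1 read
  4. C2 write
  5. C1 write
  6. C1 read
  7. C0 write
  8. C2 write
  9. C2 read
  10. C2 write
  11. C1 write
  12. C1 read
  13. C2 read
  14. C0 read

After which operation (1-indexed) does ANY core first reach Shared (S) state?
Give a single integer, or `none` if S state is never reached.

Answer: 2

Derivation:
Op 1: C0 write [C0 write: invalidate none -> C0=M] -> [M,I,I]
Op 2: C2 read [C2 read from I: others=['C0=M'] -> C2=S, others downsized to S] -> [S,I,S]
  -> First S state at op 2; remaining ops need not be traced.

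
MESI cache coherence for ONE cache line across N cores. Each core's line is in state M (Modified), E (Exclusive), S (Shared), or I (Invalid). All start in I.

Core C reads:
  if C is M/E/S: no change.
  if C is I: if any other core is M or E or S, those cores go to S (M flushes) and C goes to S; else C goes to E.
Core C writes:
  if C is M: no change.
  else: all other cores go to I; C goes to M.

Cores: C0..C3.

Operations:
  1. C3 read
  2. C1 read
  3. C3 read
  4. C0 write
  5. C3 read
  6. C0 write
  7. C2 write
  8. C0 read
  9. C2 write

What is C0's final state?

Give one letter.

Answer: I

Derivation:
Op 1: C3 read [C3 read from I: no other sharers -> C3=E (exclusive)] -> [I,I,I,E]
Op 2: C1 read [C1 read from I: others=['C3=E'] -> C1=S, others downsized to S] -> [I,S,I,S]
Op 3: C3 read [C3 read: already in S, no change] -> [I,S,I,S]
Op 4: C0 write [C0 write: invalidate ['C1=S', 'C3=S'] -> C0=M] -> [M,I,I,I]
Op 5: C3 read [C3 read from I: others=['C0=M'] -> C3=S, others downsized to S] -> [S,I,I,S]
Op 6: C0 write [C0 write: invalidate ['C3=S'] -> C0=M] -> [M,I,I,I]
Op 7: C2 write [C2 write: invalidate ['C0=M'] -> C2=M] -> [I,I,M,I]
Op 8: C0 read [C0 read from I: others=['C2=M'] -> C0=S, others downsized to S] -> [S,I,S,I]
Op 9: C2 write [C2 write: invalidate ['C0=S'] -> C2=M] -> [I,I,M,I]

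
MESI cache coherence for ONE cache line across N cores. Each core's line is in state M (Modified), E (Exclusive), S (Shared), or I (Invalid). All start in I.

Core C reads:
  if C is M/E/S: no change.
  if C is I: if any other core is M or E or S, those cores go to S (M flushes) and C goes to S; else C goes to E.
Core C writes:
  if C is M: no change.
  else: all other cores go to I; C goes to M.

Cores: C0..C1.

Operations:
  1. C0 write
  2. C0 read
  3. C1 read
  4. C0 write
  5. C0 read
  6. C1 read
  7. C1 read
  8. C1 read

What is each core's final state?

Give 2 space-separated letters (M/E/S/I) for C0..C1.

Op 1: C0 write [C0 write: invalidate none -> C0=M] -> [M,I]
Op 2: C0 read [C0 read: already in M, no change] -> [M,I]
Op 3: C1 read [C1 read from I: others=['C0=M'] -> C1=S, others downsized to S] -> [S,S]
Op 4: C0 write [C0 write: invalidate ['C1=S'] -> C0=M] -> [M,I]
Op 5: C0 read [C0 read: already in M, no change] -> [M,I]
Op 6: C1 read [C1 read from I: others=['C0=M'] -> C1=S, others downsized to S] -> [S,S]
Op 7: C1 read [C1 read: already in S, no change] -> [S,S]
Op 8: C1 read [C1 read: already in S, no change] -> [S,S]

Answer: S S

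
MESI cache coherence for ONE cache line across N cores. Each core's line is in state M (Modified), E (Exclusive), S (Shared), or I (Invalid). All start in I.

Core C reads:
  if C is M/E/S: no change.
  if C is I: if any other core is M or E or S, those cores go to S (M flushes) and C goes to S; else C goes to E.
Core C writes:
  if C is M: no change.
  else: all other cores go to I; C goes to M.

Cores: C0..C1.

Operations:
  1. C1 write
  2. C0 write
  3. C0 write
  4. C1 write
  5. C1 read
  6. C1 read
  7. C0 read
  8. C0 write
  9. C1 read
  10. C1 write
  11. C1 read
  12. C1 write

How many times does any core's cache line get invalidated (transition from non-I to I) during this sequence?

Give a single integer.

Op 1: C1 write [C1 write: invalidate none -> C1=M] -> [I,M] (invalidations this op: 0; running total: 0)
Op 2: C0 write [C0 write: invalidate ['C1=M'] -> C0=M] -> [M,I] (invalidations this op: 1; running total: 1)
Op 3: C0 write [C0 write: already M (modified), no change] -> [M,I] (invalidations this op: 0; running total: 1)
Op 4: C1 write [C1 write: invalidate ['C0=M'] -> C1=M] -> [I,M] (invalidations this op: 1; running total: 2)
Op 5: C1 read [C1 read: already in M, no change] -> [I,M] (invalidations this op: 0; running total: 2)
Op 6: C1 read [C1 read: already in M, no change] -> [I,M] (invalidations this op: 0; running total: 2)
Op 7: C0 read [C0 read from I: others=['C1=M'] -> C0=S, others downsized to S] -> [S,S] (invalidations this op: 0; running total: 2)
Op 8: C0 write [C0 write: invalidate ['C1=S'] -> C0=M] -> [M,I] (invalidations this op: 1; running total: 3)
Op 9: C1 read [C1 read from I: others=['C0=M'] -> C1=S, others downsized to S] -> [S,S] (invalidations this op: 0; running total: 3)
Op 10: C1 write [C1 write: invalidate ['C0=S'] -> C1=M] -> [I,M] (invalidations this op: 1; running total: 4)
Op 11: C1 read [C1 read: already in M, no change] -> [I,M] (invalidations this op: 0; running total: 4)
Op 12: C1 write [C1 write: already M (modified), no change] -> [I,M] (invalidations this op: 0; running total: 4)

Answer: 4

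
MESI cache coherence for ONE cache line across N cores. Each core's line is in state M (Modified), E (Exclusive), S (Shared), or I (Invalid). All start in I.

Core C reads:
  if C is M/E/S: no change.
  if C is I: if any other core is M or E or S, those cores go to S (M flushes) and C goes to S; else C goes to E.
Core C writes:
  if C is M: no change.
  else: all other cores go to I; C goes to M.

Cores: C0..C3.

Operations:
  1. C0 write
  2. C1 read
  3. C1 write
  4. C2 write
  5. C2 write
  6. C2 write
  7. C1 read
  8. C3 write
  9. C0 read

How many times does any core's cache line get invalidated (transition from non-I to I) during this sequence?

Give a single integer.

Answer: 4

Derivation:
Op 1: C0 write [C0 write: invalidate none -> C0=M] -> [M,I,I,I] (invalidations this op: 0; running total: 0)
Op 2: C1 read [C1 read from I: others=['C0=M'] -> C1=S, others downsized to S] -> [S,S,I,I] (invalidations this op: 0; running total: 0)
Op 3: C1 write [C1 write: invalidate ['C0=S'] -> C1=M] -> [I,M,I,I] (invalidations this op: 1; running total: 1)
Op 4: C2 write [C2 write: invalidate ['C1=M'] -> C2=M] -> [I,I,M,I] (invalidations this op: 1; running total: 2)
Op 5: C2 write [C2 write: already M (modified), no change] -> [I,I,M,I] (invalidations this op: 0; running total: 2)
Op 6: C2 write [C2 write: already M (modified), no change] -> [I,I,M,I] (invalidations this op: 0; running total: 2)
Op 7: C1 read [C1 read from I: others=['C2=M'] -> C1=S, others downsized to S] -> [I,S,S,I] (invalidations this op: 0; running total: 2)
Op 8: C3 write [C3 write: invalidate ['C1=S', 'C2=S'] -> C3=M] -> [I,I,I,M] (invalidations this op: 2; running total: 4)
Op 9: C0 read [C0 read from I: others=['C3=M'] -> C0=S, others downsized to S] -> [S,I,I,S] (invalidations this op: 0; running total: 4)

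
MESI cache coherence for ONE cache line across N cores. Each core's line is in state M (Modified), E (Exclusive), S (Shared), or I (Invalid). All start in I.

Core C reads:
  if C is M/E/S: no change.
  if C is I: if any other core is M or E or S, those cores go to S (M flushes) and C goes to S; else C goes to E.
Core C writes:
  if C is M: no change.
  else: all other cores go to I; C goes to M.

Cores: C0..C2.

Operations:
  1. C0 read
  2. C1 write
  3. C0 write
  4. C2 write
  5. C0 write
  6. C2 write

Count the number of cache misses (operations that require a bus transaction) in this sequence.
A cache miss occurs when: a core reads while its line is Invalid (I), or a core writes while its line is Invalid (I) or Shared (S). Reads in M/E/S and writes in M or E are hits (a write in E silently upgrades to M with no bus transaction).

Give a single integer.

Op 1: C0 read [C0 read from I: no other sharers -> C0=E (exclusive)] -> [E,I,I] [MISS #1: read from I]
Op 2: C1 write [C1 write: invalidate ['C0=E'] -> C1=M] -> [I,M,I] [MISS #2: write from I]
Op 3: C0 write [C0 write: invalidate ['C1=M'] -> C0=M] -> [M,I,I] [MISS #3: write from I]
Op 4: C2 write [C2 write: invalidate ['C0=M'] -> C2=M] -> [I,I,M] [MISS #4: write from I]
Op 5: C0 write [C0 write: invalidate ['C2=M'] -> C0=M] -> [M,I,I] [MISS #5: write from I]
Op 6: C2 write [C2 write: invalidate ['C0=M'] -> C2=M] -> [I,I,M] [MISS #6: write from I]

Answer: 6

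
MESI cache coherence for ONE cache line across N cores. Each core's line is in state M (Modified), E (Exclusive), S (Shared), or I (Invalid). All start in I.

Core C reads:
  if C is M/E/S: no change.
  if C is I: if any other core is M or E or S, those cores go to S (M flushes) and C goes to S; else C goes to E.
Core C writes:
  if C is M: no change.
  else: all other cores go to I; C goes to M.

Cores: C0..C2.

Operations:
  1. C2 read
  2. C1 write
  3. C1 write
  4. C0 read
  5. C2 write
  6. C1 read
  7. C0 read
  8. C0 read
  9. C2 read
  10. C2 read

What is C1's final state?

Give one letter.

Op 1: C2 read [C2 read from I: no other sharers -> C2=E (exclusive)] -> [I,I,E]
Op 2: C1 write [C1 write: invalidate ['C2=E'] -> C1=M] -> [I,M,I]
Op 3: C1 write [C1 write: already M (modified), no change] -> [I,M,I]
Op 4: C0 read [C0 read from I: others=['C1=M'] -> C0=S, others downsized to S] -> [S,S,I]
Op 5: C2 write [C2 write: invalidate ['C0=S', 'C1=S'] -> C2=M] -> [I,I,M]
Op 6: C1 read [C1 read from I: others=['C2=M'] -> C1=S, others downsized to S] -> [I,S,S]
Op 7: C0 read [C0 read from I: others=['C1=S', 'C2=S'] -> C0=S, others downsized to S] -> [S,S,S]
Op 8: C0 read [C0 read: already in S, no change] -> [S,S,S]
Op 9: C2 read [C2 read: already in S, no change] -> [S,S,S]
Op 10: C2 read [C2 read: already in S, no change] -> [S,S,S]

Answer: S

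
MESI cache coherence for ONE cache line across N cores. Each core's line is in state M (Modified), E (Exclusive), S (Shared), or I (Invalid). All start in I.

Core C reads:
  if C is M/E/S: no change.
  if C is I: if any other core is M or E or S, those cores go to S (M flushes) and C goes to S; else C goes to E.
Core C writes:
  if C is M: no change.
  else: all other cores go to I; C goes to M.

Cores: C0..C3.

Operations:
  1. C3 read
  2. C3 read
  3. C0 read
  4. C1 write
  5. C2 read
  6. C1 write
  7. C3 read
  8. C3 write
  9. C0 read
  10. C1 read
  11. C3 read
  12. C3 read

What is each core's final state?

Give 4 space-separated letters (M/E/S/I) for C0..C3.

Answer: S S I S

Derivation:
Op 1: C3 read [C3 read from I: no other sharers -> C3=E (exclusive)] -> [I,I,I,E]
Op 2: C3 read [C3 read: already in E, no change] -> [I,I,I,E]
Op 3: C0 read [C0 read from I: others=['C3=E'] -> C0=S, others downsized to S] -> [S,I,I,S]
Op 4: C1 write [C1 write: invalidate ['C0=S', 'C3=S'] -> C1=M] -> [I,M,I,I]
Op 5: C2 read [C2 read from I: others=['C1=M'] -> C2=S, others downsized to S] -> [I,S,S,I]
Op 6: C1 write [C1 write: invalidate ['C2=S'] -> C1=M] -> [I,M,I,I]
Op 7: C3 read [C3 read from I: others=['C1=M'] -> C3=S, others downsized to S] -> [I,S,I,S]
Op 8: C3 write [C3 write: invalidate ['C1=S'] -> C3=M] -> [I,I,I,M]
Op 9: C0 read [C0 read from I: others=['C3=M'] -> C0=S, others downsized to S] -> [S,I,I,S]
Op 10: C1 read [C1 read from I: others=['C0=S', 'C3=S'] -> C1=S, others downsized to S] -> [S,S,I,S]
Op 11: C3 read [C3 read: already in S, no change] -> [S,S,I,S]
Op 12: C3 read [C3 read: already in S, no change] -> [S,S,I,S]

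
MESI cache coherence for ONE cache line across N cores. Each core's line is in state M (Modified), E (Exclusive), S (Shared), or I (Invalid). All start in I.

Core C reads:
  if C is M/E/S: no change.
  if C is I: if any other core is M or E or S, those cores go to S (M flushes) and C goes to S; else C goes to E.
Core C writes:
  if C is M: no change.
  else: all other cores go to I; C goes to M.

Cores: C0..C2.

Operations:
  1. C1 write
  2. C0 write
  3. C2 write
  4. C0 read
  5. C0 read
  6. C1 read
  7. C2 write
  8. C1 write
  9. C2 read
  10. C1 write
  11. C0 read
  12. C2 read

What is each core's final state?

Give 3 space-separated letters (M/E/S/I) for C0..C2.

Op 1: C1 write [C1 write: invalidate none -> C1=M] -> [I,M,I]
Op 2: C0 write [C0 write: invalidate ['C1=M'] -> C0=M] -> [M,I,I]
Op 3: C2 write [C2 write: invalidate ['C0=M'] -> C2=M] -> [I,I,M]
Op 4: C0 read [C0 read from I: others=['C2=M'] -> C0=S, others downsized to S] -> [S,I,S]
Op 5: C0 read [C0 read: already in S, no change] -> [S,I,S]
Op 6: C1 read [C1 read from I: others=['C0=S', 'C2=S'] -> C1=S, others downsized to S] -> [S,S,S]
Op 7: C2 write [C2 write: invalidate ['C0=S', 'C1=S'] -> C2=M] -> [I,I,M]
Op 8: C1 write [C1 write: invalidate ['C2=M'] -> C1=M] -> [I,M,I]
Op 9: C2 read [C2 read from I: others=['C1=M'] -> C2=S, others downsized to S] -> [I,S,S]
Op 10: C1 write [C1 write: invalidate ['C2=S'] -> C1=M] -> [I,M,I]
Op 11: C0 read [C0 read from I: others=['C1=M'] -> C0=S, others downsized to S] -> [S,S,I]
Op 12: C2 read [C2 read from I: others=['C0=S', 'C1=S'] -> C2=S, others downsized to S] -> [S,S,S]

Answer: S S S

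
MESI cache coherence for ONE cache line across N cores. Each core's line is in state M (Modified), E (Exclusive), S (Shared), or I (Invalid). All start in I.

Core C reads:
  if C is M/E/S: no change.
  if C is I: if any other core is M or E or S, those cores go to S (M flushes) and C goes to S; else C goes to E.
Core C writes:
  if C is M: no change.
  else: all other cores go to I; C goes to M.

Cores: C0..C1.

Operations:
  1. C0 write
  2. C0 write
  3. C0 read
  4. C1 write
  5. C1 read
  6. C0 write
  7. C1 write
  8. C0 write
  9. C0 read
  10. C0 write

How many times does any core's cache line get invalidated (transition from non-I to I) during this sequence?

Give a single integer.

Answer: 4

Derivation:
Op 1: C0 write [C0 write: invalidate none -> C0=M] -> [M,I] (invalidations this op: 0; running total: 0)
Op 2: C0 write [C0 write: already M (modified), no change] -> [M,I] (invalidations this op: 0; running total: 0)
Op 3: C0 read [C0 read: already in M, no change] -> [M,I] (invalidations this op: 0; running total: 0)
Op 4: C1 write [C1 write: invalidate ['C0=M'] -> C1=M] -> [I,M] (invalidations this op: 1; running total: 1)
Op 5: C1 read [C1 read: already in M, no change] -> [I,M] (invalidations this op: 0; running total: 1)
Op 6: C0 write [C0 write: invalidate ['C1=M'] -> C0=M] -> [M,I] (invalidations this op: 1; running total: 2)
Op 7: C1 write [C1 write: invalidate ['C0=M'] -> C1=M] -> [I,M] (invalidations this op: 1; running total: 3)
Op 8: C0 write [C0 write: invalidate ['C1=M'] -> C0=M] -> [M,I] (invalidations this op: 1; running total: 4)
Op 9: C0 read [C0 read: already in M, no change] -> [M,I] (invalidations this op: 0; running total: 4)
Op 10: C0 write [C0 write: already M (modified), no change] -> [M,I] (invalidations this op: 0; running total: 4)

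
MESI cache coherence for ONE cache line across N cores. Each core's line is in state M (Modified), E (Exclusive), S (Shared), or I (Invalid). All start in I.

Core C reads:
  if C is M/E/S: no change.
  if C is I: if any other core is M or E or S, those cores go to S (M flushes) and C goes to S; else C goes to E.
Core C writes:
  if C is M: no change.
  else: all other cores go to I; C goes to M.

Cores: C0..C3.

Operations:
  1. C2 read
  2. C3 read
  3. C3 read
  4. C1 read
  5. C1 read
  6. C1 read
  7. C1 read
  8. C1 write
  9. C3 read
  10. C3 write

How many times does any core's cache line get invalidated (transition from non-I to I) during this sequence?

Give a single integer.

Op 1: C2 read [C2 read from I: no other sharers -> C2=E (exclusive)] -> [I,I,E,I] (invalidations this op: 0; running total: 0)
Op 2: C3 read [C3 read from I: others=['C2=E'] -> C3=S, others downsized to S] -> [I,I,S,S] (invalidations this op: 0; running total: 0)
Op 3: C3 read [C3 read: already in S, no change] -> [I,I,S,S] (invalidations this op: 0; running total: 0)
Op 4: C1 read [C1 read from I: others=['C2=S', 'C3=S'] -> C1=S, others downsized to S] -> [I,S,S,S] (invalidations this op: 0; running total: 0)
Op 5: C1 read [C1 read: already in S, no change] -> [I,S,S,S] (invalidations this op: 0; running total: 0)
Op 6: C1 read [C1 read: already in S, no change] -> [I,S,S,S] (invalidations this op: 0; running total: 0)
Op 7: C1 read [C1 read: already in S, no change] -> [I,S,S,S] (invalidations this op: 0; running total: 0)
Op 8: C1 write [C1 write: invalidate ['C2=S', 'C3=S'] -> C1=M] -> [I,M,I,I] (invalidations this op: 2; running total: 2)
Op 9: C3 read [C3 read from I: others=['C1=M'] -> C3=S, others downsized to S] -> [I,S,I,S] (invalidations this op: 0; running total: 2)
Op 10: C3 write [C3 write: invalidate ['C1=S'] -> C3=M] -> [I,I,I,M] (invalidations this op: 1; running total: 3)

Answer: 3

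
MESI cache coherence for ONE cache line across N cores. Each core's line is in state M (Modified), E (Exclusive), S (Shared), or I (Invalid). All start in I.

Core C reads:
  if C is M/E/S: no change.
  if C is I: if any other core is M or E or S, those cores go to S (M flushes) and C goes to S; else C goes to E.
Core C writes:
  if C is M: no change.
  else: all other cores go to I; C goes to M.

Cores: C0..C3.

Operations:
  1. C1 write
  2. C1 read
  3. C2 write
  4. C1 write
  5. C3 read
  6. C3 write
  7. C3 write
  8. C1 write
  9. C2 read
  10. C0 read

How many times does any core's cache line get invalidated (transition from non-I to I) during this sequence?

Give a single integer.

Answer: 4

Derivation:
Op 1: C1 write [C1 write: invalidate none -> C1=M] -> [I,M,I,I] (invalidations this op: 0; running total: 0)
Op 2: C1 read [C1 read: already in M, no change] -> [I,M,I,I] (invalidations this op: 0; running total: 0)
Op 3: C2 write [C2 write: invalidate ['C1=M'] -> C2=M] -> [I,I,M,I] (invalidations this op: 1; running total: 1)
Op 4: C1 write [C1 write: invalidate ['C2=M'] -> C1=M] -> [I,M,I,I] (invalidations this op: 1; running total: 2)
Op 5: C3 read [C3 read from I: others=['C1=M'] -> C3=S, others downsized to S] -> [I,S,I,S] (invalidations this op: 0; running total: 2)
Op 6: C3 write [C3 write: invalidate ['C1=S'] -> C3=M] -> [I,I,I,M] (invalidations this op: 1; running total: 3)
Op 7: C3 write [C3 write: already M (modified), no change] -> [I,I,I,M] (invalidations this op: 0; running total: 3)
Op 8: C1 write [C1 write: invalidate ['C3=M'] -> C1=M] -> [I,M,I,I] (invalidations this op: 1; running total: 4)
Op 9: C2 read [C2 read from I: others=['C1=M'] -> C2=S, others downsized to S] -> [I,S,S,I] (invalidations this op: 0; running total: 4)
Op 10: C0 read [C0 read from I: others=['C1=S', 'C2=S'] -> C0=S, others downsized to S] -> [S,S,S,I] (invalidations this op: 0; running total: 4)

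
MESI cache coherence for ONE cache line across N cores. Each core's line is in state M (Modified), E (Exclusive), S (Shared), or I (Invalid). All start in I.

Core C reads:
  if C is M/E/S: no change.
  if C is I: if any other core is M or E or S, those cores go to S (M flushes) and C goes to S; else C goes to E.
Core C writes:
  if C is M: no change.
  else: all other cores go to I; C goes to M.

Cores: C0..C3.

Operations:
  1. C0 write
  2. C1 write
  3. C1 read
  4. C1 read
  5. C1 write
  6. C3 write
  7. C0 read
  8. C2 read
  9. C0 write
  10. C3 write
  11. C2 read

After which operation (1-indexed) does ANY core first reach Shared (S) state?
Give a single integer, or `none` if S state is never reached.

Op 1: C0 write [C0 write: invalidate none -> C0=M] -> [M,I,I,I]
Op 2: C1 write [C1 write: invalidate ['C0=M'] -> C1=M] -> [I,M,I,I]
Op 3: C1 read [C1 read: already in M, no change] -> [I,M,I,I]
Op 4: C1 read [C1 read: already in M, no change] -> [I,M,I,I]
Op 5: C1 write [C1 write: already M (modified), no change] -> [I,M,I,I]
Op 6: C3 write [C3 write: invalidate ['C1=M'] -> C3=M] -> [I,I,I,M]
Op 7: C0 read [C0 read from I: others=['C3=M'] -> C0=S, others downsized to S] -> [S,I,I,S]
  -> First S state at op 7; remaining ops need not be traced.

Answer: 7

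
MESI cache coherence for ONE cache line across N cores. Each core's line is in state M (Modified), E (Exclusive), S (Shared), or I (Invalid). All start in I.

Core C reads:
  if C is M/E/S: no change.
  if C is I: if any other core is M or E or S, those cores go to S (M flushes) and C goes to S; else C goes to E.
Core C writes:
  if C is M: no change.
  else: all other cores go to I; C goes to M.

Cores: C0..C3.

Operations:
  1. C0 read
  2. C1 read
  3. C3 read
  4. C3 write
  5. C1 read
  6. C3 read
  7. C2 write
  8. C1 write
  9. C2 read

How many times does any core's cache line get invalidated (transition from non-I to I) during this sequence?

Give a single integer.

Answer: 5

Derivation:
Op 1: C0 read [C0 read from I: no other sharers -> C0=E (exclusive)] -> [E,I,I,I] (invalidations this op: 0; running total: 0)
Op 2: C1 read [C1 read from I: others=['C0=E'] -> C1=S, others downsized to S] -> [S,S,I,I] (invalidations this op: 0; running total: 0)
Op 3: C3 read [C3 read from I: others=['C0=S', 'C1=S'] -> C3=S, others downsized to S] -> [S,S,I,S] (invalidations this op: 0; running total: 0)
Op 4: C3 write [C3 write: invalidate ['C0=S', 'C1=S'] -> C3=M] -> [I,I,I,M] (invalidations this op: 2; running total: 2)
Op 5: C1 read [C1 read from I: others=['C3=M'] -> C1=S, others downsized to S] -> [I,S,I,S] (invalidations this op: 0; running total: 2)
Op 6: C3 read [C3 read: already in S, no change] -> [I,S,I,S] (invalidations this op: 0; running total: 2)
Op 7: C2 write [C2 write: invalidate ['C1=S', 'C3=S'] -> C2=M] -> [I,I,M,I] (invalidations this op: 2; running total: 4)
Op 8: C1 write [C1 write: invalidate ['C2=M'] -> C1=M] -> [I,M,I,I] (invalidations this op: 1; running total: 5)
Op 9: C2 read [C2 read from I: others=['C1=M'] -> C2=S, others downsized to S] -> [I,S,S,I] (invalidations this op: 0; running total: 5)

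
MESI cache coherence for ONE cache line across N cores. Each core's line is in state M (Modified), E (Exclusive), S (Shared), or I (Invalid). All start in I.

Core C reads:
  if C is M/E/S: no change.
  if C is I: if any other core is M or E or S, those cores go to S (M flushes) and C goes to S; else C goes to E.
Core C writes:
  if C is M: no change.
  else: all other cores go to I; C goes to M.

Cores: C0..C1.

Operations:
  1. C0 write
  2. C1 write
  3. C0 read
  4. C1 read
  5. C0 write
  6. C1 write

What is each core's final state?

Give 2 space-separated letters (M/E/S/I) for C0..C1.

Answer: I M

Derivation:
Op 1: C0 write [C0 write: invalidate none -> C0=M] -> [M,I]
Op 2: C1 write [C1 write: invalidate ['C0=M'] -> C1=M] -> [I,M]
Op 3: C0 read [C0 read from I: others=['C1=M'] -> C0=S, others downsized to S] -> [S,S]
Op 4: C1 read [C1 read: already in S, no change] -> [S,S]
Op 5: C0 write [C0 write: invalidate ['C1=S'] -> C0=M] -> [M,I]
Op 6: C1 write [C1 write: invalidate ['C0=M'] -> C1=M] -> [I,M]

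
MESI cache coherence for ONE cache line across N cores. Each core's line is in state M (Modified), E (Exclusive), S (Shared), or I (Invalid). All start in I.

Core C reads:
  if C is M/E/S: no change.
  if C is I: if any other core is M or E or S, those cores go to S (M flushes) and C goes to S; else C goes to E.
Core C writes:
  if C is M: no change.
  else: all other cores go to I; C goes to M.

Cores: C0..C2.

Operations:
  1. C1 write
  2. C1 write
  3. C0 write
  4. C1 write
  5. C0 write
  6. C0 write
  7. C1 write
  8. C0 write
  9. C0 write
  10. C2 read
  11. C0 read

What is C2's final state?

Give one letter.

Answer: S

Derivation:
Op 1: C1 write [C1 write: invalidate none -> C1=M] -> [I,M,I]
Op 2: C1 write [C1 write: already M (modified), no change] -> [I,M,I]
Op 3: C0 write [C0 write: invalidate ['C1=M'] -> C0=M] -> [M,I,I]
Op 4: C1 write [C1 write: invalidate ['C0=M'] -> C1=M] -> [I,M,I]
Op 5: C0 write [C0 write: invalidate ['C1=M'] -> C0=M] -> [M,I,I]
Op 6: C0 write [C0 write: already M (modified), no change] -> [M,I,I]
Op 7: C1 write [C1 write: invalidate ['C0=M'] -> C1=M] -> [I,M,I]
Op 8: C0 write [C0 write: invalidate ['C1=M'] -> C0=M] -> [M,I,I]
Op 9: C0 write [C0 write: already M (modified), no change] -> [M,I,I]
Op 10: C2 read [C2 read from I: others=['C0=M'] -> C2=S, others downsized to S] -> [S,I,S]
Op 11: C0 read [C0 read: already in S, no change] -> [S,I,S]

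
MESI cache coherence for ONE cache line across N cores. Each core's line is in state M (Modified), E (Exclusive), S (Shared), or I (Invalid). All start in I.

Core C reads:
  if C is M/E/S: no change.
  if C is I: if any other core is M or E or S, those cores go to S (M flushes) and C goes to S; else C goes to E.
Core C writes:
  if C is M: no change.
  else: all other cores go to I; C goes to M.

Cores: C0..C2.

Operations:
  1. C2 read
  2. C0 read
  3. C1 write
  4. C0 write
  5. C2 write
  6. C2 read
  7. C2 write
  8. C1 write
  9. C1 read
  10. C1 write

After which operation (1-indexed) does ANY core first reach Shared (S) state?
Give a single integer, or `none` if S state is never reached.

Op 1: C2 read [C2 read from I: no other sharers -> C2=E (exclusive)] -> [I,I,E]
Op 2: C0 read [C0 read from I: others=['C2=E'] -> C0=S, others downsized to S] -> [S,I,S]
  -> First S state at op 2; remaining ops need not be traced.

Answer: 2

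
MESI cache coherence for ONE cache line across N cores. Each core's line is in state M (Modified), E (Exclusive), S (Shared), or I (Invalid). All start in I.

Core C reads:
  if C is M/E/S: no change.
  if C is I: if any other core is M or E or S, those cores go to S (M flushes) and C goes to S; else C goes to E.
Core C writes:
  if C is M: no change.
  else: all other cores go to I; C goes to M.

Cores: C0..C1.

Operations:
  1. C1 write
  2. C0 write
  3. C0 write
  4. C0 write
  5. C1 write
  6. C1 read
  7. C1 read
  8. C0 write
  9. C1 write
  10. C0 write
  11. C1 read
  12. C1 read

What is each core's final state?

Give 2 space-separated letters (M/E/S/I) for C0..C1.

Op 1: C1 write [C1 write: invalidate none -> C1=M] -> [I,M]
Op 2: C0 write [C0 write: invalidate ['C1=M'] -> C0=M] -> [M,I]
Op 3: C0 write [C0 write: already M (modified), no change] -> [M,I]
Op 4: C0 write [C0 write: already M (modified), no change] -> [M,I]
Op 5: C1 write [C1 write: invalidate ['C0=M'] -> C1=M] -> [I,M]
Op 6: C1 read [C1 read: already in M, no change] -> [I,M]
Op 7: C1 read [C1 read: already in M, no change] -> [I,M]
Op 8: C0 write [C0 write: invalidate ['C1=M'] -> C0=M] -> [M,I]
Op 9: C1 write [C1 write: invalidate ['C0=M'] -> C1=M] -> [I,M]
Op 10: C0 write [C0 write: invalidate ['C1=M'] -> C0=M] -> [M,I]
Op 11: C1 read [C1 read from I: others=['C0=M'] -> C1=S, others downsized to S] -> [S,S]
Op 12: C1 read [C1 read: already in S, no change] -> [S,S]

Answer: S S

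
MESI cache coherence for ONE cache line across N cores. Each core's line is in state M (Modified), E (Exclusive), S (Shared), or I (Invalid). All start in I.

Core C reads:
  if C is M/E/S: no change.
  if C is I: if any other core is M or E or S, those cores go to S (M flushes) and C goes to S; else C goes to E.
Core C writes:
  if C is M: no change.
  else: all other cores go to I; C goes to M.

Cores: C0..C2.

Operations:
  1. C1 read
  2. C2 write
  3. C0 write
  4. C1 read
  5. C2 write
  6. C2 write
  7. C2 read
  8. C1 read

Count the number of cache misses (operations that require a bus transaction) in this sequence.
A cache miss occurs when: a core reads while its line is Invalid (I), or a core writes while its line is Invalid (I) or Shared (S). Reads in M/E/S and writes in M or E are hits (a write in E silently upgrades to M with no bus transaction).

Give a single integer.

Answer: 6

Derivation:
Op 1: C1 read [C1 read from I: no other sharers -> C1=E (exclusive)] -> [I,E,I] [MISS #1: read from I]
Op 2: C2 write [C2 write: invalidate ['C1=E'] -> C2=M] -> [I,I,M] [MISS #2: write from I]
Op 3: C0 write [C0 write: invalidate ['C2=M'] -> C0=M] -> [M,I,I] [MISS #3: write from I]
Op 4: C1 read [C1 read from I: others=['C0=M'] -> C1=S, others downsized to S] -> [S,S,I] [MISS #4: read from I]
Op 5: C2 write [C2 write: invalidate ['C0=S', 'C1=S'] -> C2=M] -> [I,I,M] [MISS #5: write from I]
Op 6: C2 write [C2 write: already M (modified), no change] -> [I,I,M] [hit: write from M]
Op 7: C2 read [C2 read: already in M, no change] -> [I,I,M] [hit: read from M]
Op 8: C1 read [C1 read from I: others=['C2=M'] -> C1=S, others downsized to S] -> [I,S,S] [MISS #6: read from I]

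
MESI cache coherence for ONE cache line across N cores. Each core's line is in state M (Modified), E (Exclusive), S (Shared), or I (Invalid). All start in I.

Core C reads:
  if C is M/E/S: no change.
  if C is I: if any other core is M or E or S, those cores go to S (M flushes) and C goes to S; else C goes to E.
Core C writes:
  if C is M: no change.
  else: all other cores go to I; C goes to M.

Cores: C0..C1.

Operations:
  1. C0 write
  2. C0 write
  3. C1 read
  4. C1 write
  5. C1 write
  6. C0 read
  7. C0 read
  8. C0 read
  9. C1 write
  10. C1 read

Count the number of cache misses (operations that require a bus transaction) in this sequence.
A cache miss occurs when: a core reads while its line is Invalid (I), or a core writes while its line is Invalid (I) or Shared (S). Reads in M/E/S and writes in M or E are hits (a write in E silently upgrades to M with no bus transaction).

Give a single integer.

Op 1: C0 write [C0 write: invalidate none -> C0=M] -> [M,I] [MISS #1: write from I]
Op 2: C0 write [C0 write: already M (modified), no change] -> [M,I] [hit: write from M]
Op 3: C1 read [C1 read from I: others=['C0=M'] -> C1=S, others downsized to S] -> [S,S] [MISS #2: read from I]
Op 4: C1 write [C1 write: invalidate ['C0=S'] -> C1=M] -> [I,M] [MISS #3: write from S]
Op 5: C1 write [C1 write: already M (modified), no change] -> [I,M] [hit: write from M]
Op 6: C0 read [C0 read from I: others=['C1=M'] -> C0=S, others downsized to S] -> [S,S] [MISS #4: read from I]
Op 7: C0 read [C0 read: already in S, no change] -> [S,S] [hit: read from S]
Op 8: C0 read [C0 read: already in S, no change] -> [S,S] [hit: read from S]
Op 9: C1 write [C1 write: invalidate ['C0=S'] -> C1=M] -> [I,M] [MISS #5: write from S]
Op 10: C1 read [C1 read: already in M, no change] -> [I,M] [hit: read from M]

Answer: 5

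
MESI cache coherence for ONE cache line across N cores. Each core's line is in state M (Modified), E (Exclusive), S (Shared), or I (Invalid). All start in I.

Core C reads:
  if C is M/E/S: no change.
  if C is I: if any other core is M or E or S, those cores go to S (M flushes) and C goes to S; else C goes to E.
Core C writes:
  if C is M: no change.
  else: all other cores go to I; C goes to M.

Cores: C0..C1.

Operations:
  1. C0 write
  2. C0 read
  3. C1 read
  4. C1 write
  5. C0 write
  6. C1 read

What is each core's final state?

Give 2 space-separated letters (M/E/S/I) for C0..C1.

Answer: S S

Derivation:
Op 1: C0 write [C0 write: invalidate none -> C0=M] -> [M,I]
Op 2: C0 read [C0 read: already in M, no change] -> [M,I]
Op 3: C1 read [C1 read from I: others=['C0=M'] -> C1=S, others downsized to S] -> [S,S]
Op 4: C1 write [C1 write: invalidate ['C0=S'] -> C1=M] -> [I,M]
Op 5: C0 write [C0 write: invalidate ['C1=M'] -> C0=M] -> [M,I]
Op 6: C1 read [C1 read from I: others=['C0=M'] -> C1=S, others downsized to S] -> [S,S]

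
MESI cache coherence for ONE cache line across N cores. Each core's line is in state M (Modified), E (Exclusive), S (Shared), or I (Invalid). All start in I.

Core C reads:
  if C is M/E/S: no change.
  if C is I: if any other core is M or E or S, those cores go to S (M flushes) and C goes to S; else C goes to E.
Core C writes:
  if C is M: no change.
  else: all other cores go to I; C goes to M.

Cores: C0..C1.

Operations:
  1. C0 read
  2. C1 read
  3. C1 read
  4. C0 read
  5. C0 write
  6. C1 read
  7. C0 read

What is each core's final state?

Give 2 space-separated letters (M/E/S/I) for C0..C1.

Answer: S S

Derivation:
Op 1: C0 read [C0 read from I: no other sharers -> C0=E (exclusive)] -> [E,I]
Op 2: C1 read [C1 read from I: others=['C0=E'] -> C1=S, others downsized to S] -> [S,S]
Op 3: C1 read [C1 read: already in S, no change] -> [S,S]
Op 4: C0 read [C0 read: already in S, no change] -> [S,S]
Op 5: C0 write [C0 write: invalidate ['C1=S'] -> C0=M] -> [M,I]
Op 6: C1 read [C1 read from I: others=['C0=M'] -> C1=S, others downsized to S] -> [S,S]
Op 7: C0 read [C0 read: already in S, no change] -> [S,S]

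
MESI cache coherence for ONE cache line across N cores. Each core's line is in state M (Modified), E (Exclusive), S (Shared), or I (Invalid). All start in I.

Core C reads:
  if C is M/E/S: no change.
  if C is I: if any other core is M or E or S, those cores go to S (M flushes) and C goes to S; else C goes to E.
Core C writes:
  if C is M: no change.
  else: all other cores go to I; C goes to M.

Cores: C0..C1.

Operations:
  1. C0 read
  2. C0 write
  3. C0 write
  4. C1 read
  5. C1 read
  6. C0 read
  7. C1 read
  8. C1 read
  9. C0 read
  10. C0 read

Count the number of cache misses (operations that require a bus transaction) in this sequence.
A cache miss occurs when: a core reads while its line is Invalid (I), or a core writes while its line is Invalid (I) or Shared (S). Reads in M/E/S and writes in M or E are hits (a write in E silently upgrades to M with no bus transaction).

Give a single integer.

Answer: 2

Derivation:
Op 1: C0 read [C0 read from I: no other sharers -> C0=E (exclusive)] -> [E,I] [MISS #1: read from I]
Op 2: C0 write [C0 write: invalidate none -> C0=M] -> [M,I] [hit: write from E is a silent E->M upgrade, no bus transaction]
Op 3: C0 write [C0 write: already M (modified), no change] -> [M,I] [hit: write from M]
Op 4: C1 read [C1 read from I: others=['C0=M'] -> C1=S, others downsized to S] -> [S,S] [MISS #2: read from I]
Op 5: C1 read [C1 read: already in S, no change] -> [S,S] [hit: read from S]
Op 6: C0 read [C0 read: already in S, no change] -> [S,S] [hit: read from S]
Op 7: C1 read [C1 read: already in S, no change] -> [S,S] [hit: read from S]
Op 8: C1 read [C1 read: already in S, no change] -> [S,S] [hit: read from S]
Op 9: C0 read [C0 read: already in S, no change] -> [S,S] [hit: read from S]
Op 10: C0 read [C0 read: already in S, no change] -> [S,S] [hit: read from S]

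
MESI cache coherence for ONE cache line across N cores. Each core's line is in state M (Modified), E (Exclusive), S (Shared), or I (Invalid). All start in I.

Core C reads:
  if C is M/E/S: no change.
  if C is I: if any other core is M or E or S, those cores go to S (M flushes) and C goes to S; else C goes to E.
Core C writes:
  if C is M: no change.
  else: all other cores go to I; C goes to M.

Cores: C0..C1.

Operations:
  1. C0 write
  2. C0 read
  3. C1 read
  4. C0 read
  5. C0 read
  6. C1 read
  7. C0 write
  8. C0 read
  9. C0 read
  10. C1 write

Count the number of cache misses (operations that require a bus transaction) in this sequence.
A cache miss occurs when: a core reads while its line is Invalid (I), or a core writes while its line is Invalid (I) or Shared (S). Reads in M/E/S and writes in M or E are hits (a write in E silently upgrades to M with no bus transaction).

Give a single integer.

Answer: 4

Derivation:
Op 1: C0 write [C0 write: invalidate none -> C0=M] -> [M,I] [MISS #1: write from I]
Op 2: C0 read [C0 read: already in M, no change] -> [M,I] [hit: read from M]
Op 3: C1 read [C1 read from I: others=['C0=M'] -> C1=S, others downsized to S] -> [S,S] [MISS #2: read from I]
Op 4: C0 read [C0 read: already in S, no change] -> [S,S] [hit: read from S]
Op 5: C0 read [C0 read: already in S, no change] -> [S,S] [hit: read from S]
Op 6: C1 read [C1 read: already in S, no change] -> [S,S] [hit: read from S]
Op 7: C0 write [C0 write: invalidate ['C1=S'] -> C0=M] -> [M,I] [MISS #3: write from S]
Op 8: C0 read [C0 read: already in M, no change] -> [M,I] [hit: read from M]
Op 9: C0 read [C0 read: already in M, no change] -> [M,I] [hit: read from M]
Op 10: C1 write [C1 write: invalidate ['C0=M'] -> C1=M] -> [I,M] [MISS #4: write from I]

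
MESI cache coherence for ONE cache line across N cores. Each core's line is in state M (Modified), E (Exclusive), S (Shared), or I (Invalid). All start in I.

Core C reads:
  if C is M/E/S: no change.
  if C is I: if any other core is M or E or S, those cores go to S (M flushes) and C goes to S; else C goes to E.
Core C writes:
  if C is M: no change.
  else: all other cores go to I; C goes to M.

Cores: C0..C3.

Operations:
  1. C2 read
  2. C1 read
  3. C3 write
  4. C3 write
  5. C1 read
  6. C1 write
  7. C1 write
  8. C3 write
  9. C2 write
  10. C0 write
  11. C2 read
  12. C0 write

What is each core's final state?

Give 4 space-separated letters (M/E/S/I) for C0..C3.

Answer: M I I I

Derivation:
Op 1: C2 read [C2 read from I: no other sharers -> C2=E (exclusive)] -> [I,I,E,I]
Op 2: C1 read [C1 read from I: others=['C2=E'] -> C1=S, others downsized to S] -> [I,S,S,I]
Op 3: C3 write [C3 write: invalidate ['C1=S', 'C2=S'] -> C3=M] -> [I,I,I,M]
Op 4: C3 write [C3 write: already M (modified), no change] -> [I,I,I,M]
Op 5: C1 read [C1 read from I: others=['C3=M'] -> C1=S, others downsized to S] -> [I,S,I,S]
Op 6: C1 write [C1 write: invalidate ['C3=S'] -> C1=M] -> [I,M,I,I]
Op 7: C1 write [C1 write: already M (modified), no change] -> [I,M,I,I]
Op 8: C3 write [C3 write: invalidate ['C1=M'] -> C3=M] -> [I,I,I,M]
Op 9: C2 write [C2 write: invalidate ['C3=M'] -> C2=M] -> [I,I,M,I]
Op 10: C0 write [C0 write: invalidate ['C2=M'] -> C0=M] -> [M,I,I,I]
Op 11: C2 read [C2 read from I: others=['C0=M'] -> C2=S, others downsized to S] -> [S,I,S,I]
Op 12: C0 write [C0 write: invalidate ['C2=S'] -> C0=M] -> [M,I,I,I]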